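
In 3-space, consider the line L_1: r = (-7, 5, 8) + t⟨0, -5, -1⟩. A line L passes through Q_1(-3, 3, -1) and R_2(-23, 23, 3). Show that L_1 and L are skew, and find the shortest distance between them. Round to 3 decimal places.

8.433

A direction vector for L is R_2 − Q_1 = (-20, 20, 4).
Common perpendicular direction n = (0, -5, -1) × (-20, 20, 4) = (0, 20, -100).
With w = (-3, 3, -1) − (-7, 5, 8) = (4, -2, -9), w · n = 860.
Since n ≠ 0 the lines are not parallel, and w · n = 860 ≠ 0 so they do not intersect; hence they are skew.
Distance = |w · n| / |n| = |860| / √10400 ≈ 8.433.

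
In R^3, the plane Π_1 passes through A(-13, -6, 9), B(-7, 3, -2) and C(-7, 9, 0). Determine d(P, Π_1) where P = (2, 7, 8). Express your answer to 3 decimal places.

AB = (6, 9, -11), AC = (6, 15, -9); a normal to Π_1 is AB × AC = (84, -12, 36).
Using A: Π_1 has equation 84x - 12y + 36z = -696.
n·P − d = (84)·(2) + (-12)·(7) + (36)·(8) − (-696) = 1068; |n| = √8496.
Distance = |1068| / √8496 = 1068/√8496 ≈ 11.587.

11.587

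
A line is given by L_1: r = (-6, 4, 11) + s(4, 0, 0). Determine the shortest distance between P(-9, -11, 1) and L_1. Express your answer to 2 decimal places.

18.03

Taking (-6, 4, 11) on L_1 with direction v = (4, 0, 0): w = P − (-6, 4, 11) = (-3, -15, -10), and w × v = (0, -40, 60).
Distance = |w × v| / |v| = √5200 / √16 ≈ 18.03.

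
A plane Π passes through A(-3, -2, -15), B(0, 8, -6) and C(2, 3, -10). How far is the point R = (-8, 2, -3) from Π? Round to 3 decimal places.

7.009

AB = (3, 10, 9), AC = (5, 5, 5); a normal to Π is AB × AC = (5, 30, -35).
Using A: Π has equation 5x + 30y - 35z = 450.
n·R − d = (5)·(-8) + (30)·(2) + (-35)·(-3) − 450 = -325; |n| = √2150.
Distance = |-325| / √2150 = 325/√2150 ≈ 7.009.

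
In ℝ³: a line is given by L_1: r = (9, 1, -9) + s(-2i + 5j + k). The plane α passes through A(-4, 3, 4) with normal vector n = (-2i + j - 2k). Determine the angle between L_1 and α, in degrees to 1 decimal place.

α: n·r = n·A gives -2x + y - 2z = 3.
sin θ = |n·v| / (|n||v|) = |7| / (√9 · √30) = 0.42601.
θ ≈ 25.2°.

25.2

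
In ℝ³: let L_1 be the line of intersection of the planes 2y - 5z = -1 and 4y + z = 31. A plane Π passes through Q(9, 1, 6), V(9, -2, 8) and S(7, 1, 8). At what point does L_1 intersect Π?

(8, 7, 3)

Direction of L_1: (0, 2, -5) × (0, 4, 1) = (22, 0, 0).
A point on L_1: solving the two plane equations with x = 14 gives (14, 7, 3).
QV = (0, -3, 2), QS = (-2, 0, 2); a normal to Π is QV × QS = (-6, -4, -6).
Using Q: Π has equation -6x - 4y - 6z = -94.
Substitute r = (14, 7, 3) + t(22, 0, 0) into the plane: -130 + (-132)t = -94, so t = -3/11.
Intersection: (14, 7, 3) + (-3/11)·(22, 0, 0) = (8, 7, 3).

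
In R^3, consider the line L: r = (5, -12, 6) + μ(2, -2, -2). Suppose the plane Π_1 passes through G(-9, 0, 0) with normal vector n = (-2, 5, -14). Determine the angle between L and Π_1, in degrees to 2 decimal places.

Π_1: n·r = n·G gives -2x + 5y - 14z = 18.
sin θ = |n·v| / (|n||v|) = |14| / (√225 · √12) = 0.26943.
θ ≈ 15.63°.

15.63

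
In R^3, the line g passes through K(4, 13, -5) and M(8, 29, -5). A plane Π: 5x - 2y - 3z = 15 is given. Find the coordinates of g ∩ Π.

A direction vector for g is M − K = (4, 16, 0).
Substitute r = (4, 13, -5) + t(4, 16, 0) into the plane: 9 + (-12)t = 15, so t = -1/2.
Intersection: (4, 13, -5) + (-1/2)·(4, 16, 0) = (2, 5, -5).

(2, 5, -5)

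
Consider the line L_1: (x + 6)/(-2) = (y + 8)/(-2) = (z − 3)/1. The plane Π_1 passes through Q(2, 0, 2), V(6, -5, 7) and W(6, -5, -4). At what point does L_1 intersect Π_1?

(2, 0, -1)

L_1 has direction (-2, -2, 1) through (-6, -8, 3).
QV = (4, -5, 5), QW = (4, -5, -6); a normal to Π_1 is QV × QW = (55, 44, 0).
Using Q: Π_1 has equation 55x + 44y = 110.
Substitute r = (-6, -8, 3) + t(-2, -2, 1) into the plane: -682 + (-198)t = 110, so t = -4.
Intersection: (-6, -8, 3) + (-4)·(-2, -2, 1) = (2, 0, -1).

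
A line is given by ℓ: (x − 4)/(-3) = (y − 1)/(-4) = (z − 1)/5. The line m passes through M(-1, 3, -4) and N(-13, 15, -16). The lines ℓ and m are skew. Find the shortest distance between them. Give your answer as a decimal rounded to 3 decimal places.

2.248

ℓ has direction (-3, -4, 5) through (4, 1, 1).
A direction vector for m is N − M = (-12, 12, -12).
Common perpendicular direction n = (-3, -4, 5) × (-12, 12, -12) = (-12, -96, -84).
With w = (-1, 3, -4) − (4, 1, 1) = (-5, 2, -5), w · n = 288.
Distance = |w · n| / |n| = |288| / √16416 ≈ 2.248.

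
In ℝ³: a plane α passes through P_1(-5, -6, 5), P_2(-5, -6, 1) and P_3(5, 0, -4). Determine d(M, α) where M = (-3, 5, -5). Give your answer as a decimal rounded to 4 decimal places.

8.4034

P_1P_2 = (0, 0, -4), P_1P_3 = (10, 6, -9); a normal to α is P_1P_2 × P_1P_3 = (24, -40, 0).
Using P_1: α has equation 24x - 40y = 120.
n·M − d = (24)·(-3) + (-40)·(5) + (0)·(-5) − 120 = -392; |n| = √2176.
Distance = |-392| / √2176 = 392/√2176 ≈ 8.4034.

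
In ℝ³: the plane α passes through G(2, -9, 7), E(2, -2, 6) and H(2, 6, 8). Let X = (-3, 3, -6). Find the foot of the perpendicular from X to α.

(2, 3, -6)

GE = (0, 7, -1), GH = (0, 15, 1); a normal to α is GE × GH = (22, 0, 0).
Using G: α has equation 22x = 44.
Foot = X − λn with λ = (n·X − d)/|n|² = (-66 − 44)/484 = -5/22.
Foot = (-3, 3, -6) − (-5/22)·(22, 0, 0) = (2, 3, -6).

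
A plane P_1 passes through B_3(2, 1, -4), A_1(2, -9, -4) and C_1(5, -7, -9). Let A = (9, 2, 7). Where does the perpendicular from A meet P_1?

B_3A_1 = (0, -10, 0), B_3C_1 = (3, -8, -5); a normal to P_1 is B_3A_1 × B_3C_1 = (50, 0, 30).
Using B_3: P_1 has equation 50x + 30z = -20.
Foot = A − λn with λ = (n·A − d)/|n|² = (660 − (-20))/3400 = 1/5.
Foot = (9, 2, 7) − (1/5)·(50, 0, 30) = (-1, 2, 1).

(-1, 2, 1)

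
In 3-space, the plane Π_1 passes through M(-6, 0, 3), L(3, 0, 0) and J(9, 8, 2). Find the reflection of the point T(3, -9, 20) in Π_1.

ML = (9, 0, -3), MJ = (15, 8, -1); a normal to Π_1 is ML × MJ = (24, -36, 72).
Using M: Π_1 has equation 24x - 36y + 72z = 72.
λ = (n·T − d)/|n|² = (1836 − 72)/7056 = 1/4.
Reflection = T − 2λn = (3, -9, 20) − (1/2)·(24, -36, 72) = (-9, 9, -16).

(-9, 9, -16)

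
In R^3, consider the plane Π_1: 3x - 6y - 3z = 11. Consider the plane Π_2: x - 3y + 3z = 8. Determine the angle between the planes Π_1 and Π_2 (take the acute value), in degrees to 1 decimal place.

cos θ = |n₁·n₂| / (|n₁||n₂|) = |12| / (√54 · √19).
θ = arccos(0.37463) ≈ 68.0°.

68.0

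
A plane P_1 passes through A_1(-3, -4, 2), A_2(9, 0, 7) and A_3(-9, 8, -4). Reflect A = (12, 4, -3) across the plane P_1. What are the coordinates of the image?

A_1A_2 = (12, 4, 5), A_1A_3 = (-6, 12, -6); a normal to P_1 is A_1A_2 × A_1A_3 = (-84, 42, 168).
Using A_1: P_1 has equation -84x + 42y + 168z = 420.
λ = (n·A − d)/|n|² = (-1344 − 420)/37044 = -1/21.
Reflection = A − 2λn = (12, 4, -3) − (-2/21)·(-84, 42, 168) = (4, 8, 13).

(4, 8, 13)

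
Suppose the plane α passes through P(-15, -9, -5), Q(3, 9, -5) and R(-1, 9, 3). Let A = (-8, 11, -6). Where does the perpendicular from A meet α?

PQ = (18, 18, 0), PR = (14, 18, 8); a normal to α is PQ × PR = (144, -144, 72).
Using P: α has equation 144x - 144y + 72z = -1224.
Foot = A − λn with λ = (n·A − d)/|n|² = (-3168 − (-1224))/46656 = -1/24.
Foot = (-8, 11, -6) − (-1/24)·(144, -144, 72) = (-2, 5, -3).

(-2, 5, -3)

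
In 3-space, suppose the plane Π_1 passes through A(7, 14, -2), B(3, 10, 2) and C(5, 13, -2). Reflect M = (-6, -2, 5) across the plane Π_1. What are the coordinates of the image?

AB = (-4, -4, 4), AC = (-2, -1, 0); a normal to Π_1 is AB × AC = (4, -8, -4).
Using A: Π_1 has equation 4x - 8y - 4z = -76.
λ = (n·M − d)/|n|² = (-28 − (-76))/96 = 1/2.
Reflection = M − 2λn = (-6, -2, 5) − 1·(4, -8, -4) = (-10, 6, 9).

(-10, 6, 9)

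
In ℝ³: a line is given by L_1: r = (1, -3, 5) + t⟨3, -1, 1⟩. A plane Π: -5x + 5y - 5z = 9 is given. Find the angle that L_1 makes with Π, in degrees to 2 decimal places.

sin θ = |n·v| / (|n||v|) = |-25| / (√75 · √11) = 0.87039.
θ ≈ 60.50°.

60.50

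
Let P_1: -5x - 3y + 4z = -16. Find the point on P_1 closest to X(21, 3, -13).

(6, -6, -1)

Foot = X − λn with λ = (n·X − d)/|n|² = (-166 − (-16))/50 = -3.
Foot = (21, 3, -13) − (-3)·(-5, -3, 4) = (6, -6, -1).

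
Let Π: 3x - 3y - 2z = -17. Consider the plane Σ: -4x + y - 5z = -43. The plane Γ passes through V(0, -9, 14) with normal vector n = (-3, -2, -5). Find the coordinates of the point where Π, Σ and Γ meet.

(3, 4, 7)

Γ: n·r = n·V gives -3x - 2y - 5z = -52.
Solving the 3×3 linear system 3x - 3y - 2z = -17, -4x + y - 5z = -43, -3x - 2y - 5z = -52 (e.g. by elimination or Cramer's rule, determinant = -52) gives (3, 4, 7).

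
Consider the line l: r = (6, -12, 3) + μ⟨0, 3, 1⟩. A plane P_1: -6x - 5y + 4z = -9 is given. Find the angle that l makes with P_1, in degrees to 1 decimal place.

sin θ = |n·v| / (|n||v|) = |-11| / (√77 · √10) = 0.39641.
θ ≈ 23.4°.

23.4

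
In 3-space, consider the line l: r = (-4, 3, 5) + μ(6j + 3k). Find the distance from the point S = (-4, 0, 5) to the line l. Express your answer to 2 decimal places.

1.34

Taking (-4, 3, 5) on l with direction v = (0, 6, 3): w = S − (-4, 3, 5) = (0, -3, 0), and w × v = (-9, 0, 0).
Distance = |w × v| / |v| = √81 / √45 ≈ 1.34.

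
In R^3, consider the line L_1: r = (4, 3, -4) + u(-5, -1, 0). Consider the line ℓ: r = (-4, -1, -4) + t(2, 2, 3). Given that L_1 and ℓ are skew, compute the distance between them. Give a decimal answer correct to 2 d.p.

2.09

Common perpendicular direction n = (-5, -1, 0) × (2, 2, 3) = (-3, 15, -8).
With w = (-4, -1, -4) − (4, 3, -4) = (-8, -4, 0), w · n = -36.
Distance = |w · n| / |n| = |-36| / √298 ≈ 2.09.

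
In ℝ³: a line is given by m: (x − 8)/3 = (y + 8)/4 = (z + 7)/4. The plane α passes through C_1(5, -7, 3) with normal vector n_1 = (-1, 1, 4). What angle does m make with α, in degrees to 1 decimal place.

m has direction (3, 4, 4) through (8, -8, -7).
α: n_1·r = n_1·C_1 gives -x + y + 4z = 0.
sin θ = |n·v| / (|n||v|) = |17| / (√18 · √41) = 0.62578.
θ ≈ 38.7°.

38.7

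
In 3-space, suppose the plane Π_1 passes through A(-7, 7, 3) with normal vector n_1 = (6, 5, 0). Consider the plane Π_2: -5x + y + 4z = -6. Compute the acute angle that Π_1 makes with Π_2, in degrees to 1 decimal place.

60.4

Π_1: n_1·r = n_1·A gives 6x + 5y = -7.
cos θ = |n₁·n₂| / (|n₁||n₂|) = |-25| / (√61 · √42).
θ = arccos(0.49391) ≈ 60.4°.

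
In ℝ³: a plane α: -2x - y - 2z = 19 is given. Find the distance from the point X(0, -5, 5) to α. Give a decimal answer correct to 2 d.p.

8.00

n·X − d = (-2)·(0) + (-1)·(-5) + (-2)·(5) − 19 = -24; |n| = √9.
Distance = |-24| / √9 = 24/√9 ≈ 8.00.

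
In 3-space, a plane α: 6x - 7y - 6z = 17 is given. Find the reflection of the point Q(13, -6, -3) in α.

(1, 8, 9)

λ = (n·Q − d)/|n|² = (138 − 17)/121 = 1.
Reflection = Q − 2λn = (13, -6, -3) − 2·(6, -7, -6) = (1, 8, 9).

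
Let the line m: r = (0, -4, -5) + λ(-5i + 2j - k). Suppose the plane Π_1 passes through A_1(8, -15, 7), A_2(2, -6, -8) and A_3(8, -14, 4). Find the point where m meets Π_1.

(-5, -2, -6)

A_1A_2 = (-6, 9, -15), A_1A_3 = (0, 1, -3); a normal to Π_1 is A_1A_2 × A_1A_3 = (-12, -18, -6).
Using A_1: Π_1 has equation -12x - 18y - 6z = 132.
Substitute r = (0, -4, -5) + t(-5, 2, -1) into the plane: 102 + 30t = 132, so t = 1.
Intersection: (0, -4, -5) + 1·(-5, 2, -1) = (-5, -2, -6).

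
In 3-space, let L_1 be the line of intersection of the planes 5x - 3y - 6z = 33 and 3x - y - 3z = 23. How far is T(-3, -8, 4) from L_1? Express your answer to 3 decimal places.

17.218

Direction of L_1: (5, -3, -6) × (3, -1, -3) = (3, -3, 4).
A point on L_1: solving the two plane equations with x = 6 gives (6, 7, -4).
Taking (6, 7, -4) on L_1 with direction v = (3, -3, 4): w = T − (6, 7, -4) = (-9, -15, 8), and w × v = (-36, 60, 72).
Distance = |w × v| / |v| = √10080 / √34 ≈ 17.218.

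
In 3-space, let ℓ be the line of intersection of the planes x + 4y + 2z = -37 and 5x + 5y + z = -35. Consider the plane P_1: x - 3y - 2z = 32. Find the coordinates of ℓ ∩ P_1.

Direction of ℓ: (1, 4, 2) × (5, 5, 1) = (-6, 9, -15).
A point on ℓ: solving the two plane equations with x = 7 gives (7, -16, 10).
Substitute r = (7, -16, 10) + t(-6, 9, -15) into the plane: 35 + (-3)t = 32, so t = 1.
Intersection: (7, -16, 10) + 1·(-6, 9, -15) = (1, -7, -5).

(1, -7, -5)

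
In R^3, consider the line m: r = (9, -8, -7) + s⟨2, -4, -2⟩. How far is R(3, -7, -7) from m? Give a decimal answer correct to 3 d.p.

Taking (9, -8, -7) on m with direction v = (2, -4, -2): w = R − (9, -8, -7) = (-6, 1, 0), and w × v = (-2, -12, 22).
Distance = |w × v| / |v| = √632 / √24 ≈ 5.132.

5.132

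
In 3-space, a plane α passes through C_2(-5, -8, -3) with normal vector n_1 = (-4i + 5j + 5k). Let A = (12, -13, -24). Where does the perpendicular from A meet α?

α: n_1·r = n_1·C_2 gives -4x + 5y + 5z = -35.
Foot = A − λn with λ = (n·A − d)/|n|² = (-233 − (-35))/66 = -3.
Foot = (12, -13, -24) − (-3)·(-4, 5, 5) = (0, 2, -9).

(0, 2, -9)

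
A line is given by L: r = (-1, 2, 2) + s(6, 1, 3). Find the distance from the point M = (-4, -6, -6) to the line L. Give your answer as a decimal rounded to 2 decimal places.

Taking (-1, 2, 2) on L with direction v = (6, 1, 3): w = M − (-1, 2, 2) = (-3, -8, -8), and w × v = (-16, -39, 45).
Distance = |w × v| / |v| = √3802 / √46 ≈ 9.09.

9.09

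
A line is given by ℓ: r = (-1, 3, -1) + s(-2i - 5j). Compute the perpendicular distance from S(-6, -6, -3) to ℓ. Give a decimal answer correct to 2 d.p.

Taking (-1, 3, -1) on ℓ with direction v = (-2, -5, 0): w = S − (-1, 3, -1) = (-5, -9, -2), and w × v = (-10, 4, 7).
Distance = |w × v| / |v| = √165 / √29 ≈ 2.39.

2.39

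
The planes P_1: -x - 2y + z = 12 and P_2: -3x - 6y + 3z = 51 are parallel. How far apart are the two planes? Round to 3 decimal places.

Rescale P_2 by 1/3: -x - 2y + z = 17. Then distance = |12 − 17| / √6 ≈ 2.041.

2.041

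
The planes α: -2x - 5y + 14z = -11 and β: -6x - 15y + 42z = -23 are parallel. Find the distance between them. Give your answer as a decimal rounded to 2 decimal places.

Rescale β by 1/3: -2x - 5y + 14z = -23/3. Then distance = |-11 − (-23/3)| / √225 ≈ 0.22.

0.22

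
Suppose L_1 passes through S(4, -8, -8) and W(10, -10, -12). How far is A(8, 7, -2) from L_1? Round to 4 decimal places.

A direction vector for L_1 is W − S = (6, -2, -4).
Taking (4, -8, -8) on L_1 with direction v = (6, -2, -4): w = A − (4, -8, -8) = (4, 15, 6), and w × v = (-48, 52, -98).
Distance = |w × v| / |v| = √14612 / √56 ≈ 16.1533.

16.1533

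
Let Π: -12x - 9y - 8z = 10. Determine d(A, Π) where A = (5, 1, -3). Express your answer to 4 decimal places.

n·A − d = (-12)·(5) + (-9)·(1) + (-8)·(-3) − 10 = -55; |n| = √289.
Distance = |-55| / √289 = 55/√289 ≈ 3.2353.

3.2353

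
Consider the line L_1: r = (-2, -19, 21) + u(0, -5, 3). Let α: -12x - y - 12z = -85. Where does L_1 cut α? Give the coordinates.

Substitute r = (-2, -19, 21) + t(0, -5, 3) into the plane: -209 + (-31)t = -85, so t = -4.
Intersection: (-2, -19, 21) + (-4)·(0, -5, 3) = (-2, 1, 9).

(-2, 1, 9)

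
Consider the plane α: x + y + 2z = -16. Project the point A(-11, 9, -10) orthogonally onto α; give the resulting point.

(-10, 10, -8)

Foot = A − λn with λ = (n·A − d)/|n|² = (-22 − (-16))/6 = -1.
Foot = (-11, 9, -10) − (-1)·(1, 1, 2) = (-10, 10, -8).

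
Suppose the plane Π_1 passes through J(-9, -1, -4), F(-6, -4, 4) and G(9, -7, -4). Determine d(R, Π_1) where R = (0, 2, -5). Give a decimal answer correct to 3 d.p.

JF = (3, -3, 8), JG = (18, -6, 0); a normal to Π_1 is JF × JG = (48, 144, 36).
Using J: Π_1 has equation 48x + 144y + 36z = -720.
n·R − d = (48)·(0) + (144)·(2) + (36)·(-5) − (-720) = 828; |n| = √24336.
Distance = |828| / √24336 = 828/√24336 ≈ 5.308.

5.308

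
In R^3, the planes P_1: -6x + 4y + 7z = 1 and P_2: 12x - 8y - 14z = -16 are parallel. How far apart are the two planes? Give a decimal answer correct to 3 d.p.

0.697

Rescale P_2 by 1/(-2): -6x + 4y + 7z = 8. Then distance = |1 − 8| / √101 ≈ 0.697.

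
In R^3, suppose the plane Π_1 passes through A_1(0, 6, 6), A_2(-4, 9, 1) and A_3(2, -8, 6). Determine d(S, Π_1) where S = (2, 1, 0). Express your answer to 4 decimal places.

4.5033

A_1A_2 = (-4, 3, -5), A_1A_3 = (2, -14, 0); a normal to Π_1 is A_1A_2 × A_1A_3 = (-70, -10, 50).
Using A_1: Π_1 has equation -70x - 10y + 50z = 240.
n·S − d = (-70)·(2) + (-10)·(1) + (50)·(0) − 240 = -390; |n| = √7500.
Distance = |-390| / √7500 = 390/√7500 ≈ 4.5033.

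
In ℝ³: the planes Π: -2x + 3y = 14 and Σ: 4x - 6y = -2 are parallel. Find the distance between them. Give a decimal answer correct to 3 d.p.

3.606

Rescale Σ by 1/(-2): -2x + 3y = 1. Then distance = |14 − 1| / √13 ≈ 3.606.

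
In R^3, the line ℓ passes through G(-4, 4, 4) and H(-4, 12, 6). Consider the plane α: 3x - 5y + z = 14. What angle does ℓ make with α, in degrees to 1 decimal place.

A direction vector for ℓ is H − G = (0, 8, 2).
sin θ = |n·v| / (|n||v|) = |-38| / (√35 · √68) = 0.77892.
θ ≈ 51.2°.

51.2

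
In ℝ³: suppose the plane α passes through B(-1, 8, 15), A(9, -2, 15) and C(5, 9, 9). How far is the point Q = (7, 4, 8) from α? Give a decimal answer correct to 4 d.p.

BA = (10, -10, 0), BC = (6, 1, -6); a normal to α is BA × BC = (60, 60, 70).
Using B: α has equation 60x + 60y + 70z = 1470.
n·Q − d = (60)·(7) + (60)·(4) + (70)·(8) − 1470 = -250; |n| = √12100.
Distance = |-250| / √12100 = 250/√12100 ≈ 2.2727.

2.2727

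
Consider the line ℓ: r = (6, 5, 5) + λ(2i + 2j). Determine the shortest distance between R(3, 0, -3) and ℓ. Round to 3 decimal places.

8.124

Taking (6, 5, 5) on ℓ with direction v = (2, 2, 0): w = R − (6, 5, 5) = (-3, -5, -8), and w × v = (16, -16, 4).
Distance = |w × v| / |v| = √528 / √8 ≈ 8.124.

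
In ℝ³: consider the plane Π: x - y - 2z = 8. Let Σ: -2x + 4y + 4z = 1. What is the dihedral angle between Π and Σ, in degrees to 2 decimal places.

cos θ = |n₁·n₂| / (|n₁||n₂|) = |-14| / (√6 · √36).
θ = arccos(0.95258) ≈ 17.72°.

17.72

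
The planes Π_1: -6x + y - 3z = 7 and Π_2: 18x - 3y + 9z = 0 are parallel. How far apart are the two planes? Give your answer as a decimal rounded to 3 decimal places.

1.032

Rescale Π_2 by 1/(-3): -6x + y - 3z = 0. Then distance = |7 − 0| / √46 ≈ 1.032.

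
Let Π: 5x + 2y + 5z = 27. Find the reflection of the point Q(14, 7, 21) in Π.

λ = (n·Q − d)/|n|² = (189 − 27)/54 = 3.
Reflection = Q − 2λn = (14, 7, 21) − 6·(5, 2, 5) = (-16, -5, -9).

(-16, -5, -9)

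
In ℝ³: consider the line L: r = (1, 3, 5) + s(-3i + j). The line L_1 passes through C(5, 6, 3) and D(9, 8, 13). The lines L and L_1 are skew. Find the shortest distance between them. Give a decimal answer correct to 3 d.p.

4.523

A direction vector for L_1 is D − C = (4, 2, 10).
Common perpendicular direction n = (-3, 1, 0) × (4, 2, 10) = (10, 30, -10).
With w = (5, 6, 3) − (1, 3, 5) = (4, 3, -2), w · n = 150.
Distance = |w · n| / |n| = |150| / √1100 ≈ 4.523.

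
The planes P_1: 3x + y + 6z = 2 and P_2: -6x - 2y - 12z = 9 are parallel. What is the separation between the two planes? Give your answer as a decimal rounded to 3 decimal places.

0.958

Rescale P_2 by 1/(-2): 3x + y + 6z = -9/2. Then distance = |2 − (-9/2)| / √46 ≈ 0.958.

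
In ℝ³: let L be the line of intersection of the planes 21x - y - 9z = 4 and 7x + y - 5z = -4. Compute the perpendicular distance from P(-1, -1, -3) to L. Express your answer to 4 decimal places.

Direction of L: (21, -1, -9) × (7, 1, -5) = (14, 42, 28).
A point on L: solving the two plane equations with x = 3 gives (3, 5, 6).
Taking (3, 5, 6) on L with direction v = (14, 42, 28): w = P − (3, 5, 6) = (-4, -6, -9), and w × v = (210, -14, -84).
Distance = |w × v| / |v| = √51352 / √2744 ≈ 4.3260.

4.3260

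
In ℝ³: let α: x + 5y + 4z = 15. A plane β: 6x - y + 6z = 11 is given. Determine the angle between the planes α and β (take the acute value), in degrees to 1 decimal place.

cos θ = |n₁·n₂| / (|n₁||n₂|) = |25| / (√42 · √73).
θ = arccos(0.45150) ≈ 63.2°.

63.2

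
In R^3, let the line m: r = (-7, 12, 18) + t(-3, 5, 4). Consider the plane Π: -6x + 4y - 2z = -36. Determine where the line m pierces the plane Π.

(2, -3, 6)

Substitute r = (-7, 12, 18) + t(-3, 5, 4) into the plane: 54 + 30t = -36, so t = -3.
Intersection: (-7, 12, 18) + (-3)·(-3, 5, 4) = (2, -3, 6).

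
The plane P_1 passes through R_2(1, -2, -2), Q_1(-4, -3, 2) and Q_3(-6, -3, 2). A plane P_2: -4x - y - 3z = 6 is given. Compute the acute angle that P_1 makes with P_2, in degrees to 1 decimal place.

70.6

R_2Q_1 = (-5, -1, 4), R_2Q_3 = (-7, -1, 4); a normal to P_1 is R_2Q_1 × R_2Q_3 = (0, -8, -2).
Using R_2: P_1 has equation -8y - 2z = 20.
cos θ = |n₁·n₂| / (|n₁||n₂|) = |14| / (√68 · √26).
θ = arccos(0.33296) ≈ 70.6°.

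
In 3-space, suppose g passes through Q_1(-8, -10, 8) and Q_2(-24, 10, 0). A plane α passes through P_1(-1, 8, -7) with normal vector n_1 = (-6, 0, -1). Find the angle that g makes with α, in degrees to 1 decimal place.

A direction vector for g is Q_2 − Q_1 = (-16, 20, -8).
α: n_1·r = n_1·P_1 gives -6x - z = 13.
sin θ = |n·v| / (|n||v|) = |104| / (√37 · √720) = 0.63719.
θ ≈ 39.6°.

39.6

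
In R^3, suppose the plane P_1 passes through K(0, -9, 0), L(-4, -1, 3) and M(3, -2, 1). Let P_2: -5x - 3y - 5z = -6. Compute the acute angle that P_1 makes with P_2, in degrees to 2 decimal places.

47.54

KL = (-4, 8, 3), KM = (3, 7, 1); a normal to P_1 is KL × KM = (-13, 13, -52).
Using K: P_1 has equation -13x + 13y - 52z = -117.
cos θ = |n₁·n₂| / (|n₁||n₂|) = |286| / (√3042 · √59).
θ = arccos(0.67509) ≈ 47.54°.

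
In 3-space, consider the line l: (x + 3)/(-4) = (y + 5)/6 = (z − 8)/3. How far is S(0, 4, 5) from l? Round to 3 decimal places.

l has direction (-4, 6, 3) through (-3, -5, 8).
Taking (-3, -5, 8) on l with direction v = (-4, 6, 3): w = S − (-3, -5, 8) = (3, 9, -3), and w × v = (45, 3, 54).
Distance = |w × v| / |v| = √4950 / √61 ≈ 9.008.

9.008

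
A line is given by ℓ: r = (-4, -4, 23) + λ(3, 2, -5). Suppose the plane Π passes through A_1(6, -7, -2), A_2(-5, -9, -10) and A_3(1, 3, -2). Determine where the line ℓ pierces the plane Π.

(8, 4, 3)

A_1A_2 = (-11, -2, -8), A_1A_3 = (-5, 10, 0); a normal to Π is A_1A_2 × A_1A_3 = (80, 40, -120).
Using A_1: Π has equation 80x + 40y - 120z = 440.
Substitute r = (-4, -4, 23) + t(3, 2, -5) into the plane: -3240 + 920t = 440, so t = 4.
Intersection: (-4, -4, 23) + 4·(3, 2, -5) = (8, 4, 3).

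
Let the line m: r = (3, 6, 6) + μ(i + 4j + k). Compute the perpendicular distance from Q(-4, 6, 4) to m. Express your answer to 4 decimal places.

Taking (3, 6, 6) on m with direction v = (1, 4, 1): w = Q − (3, 6, 6) = (-7, 0, -2), and w × v = (8, 5, -28).
Distance = |w × v| / |v| = √873 / √18 ≈ 6.9642.

6.9642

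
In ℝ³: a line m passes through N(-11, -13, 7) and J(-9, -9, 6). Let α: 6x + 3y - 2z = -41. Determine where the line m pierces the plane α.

A direction vector for m is J − N = (2, 4, -1).
Substitute r = (-11, -13, 7) + t(2, 4, -1) into the plane: -119 + 26t = -41, so t = 3.
Intersection: (-11, -13, 7) + 3·(2, 4, -1) = (-5, -1, 4).

(-5, -1, 4)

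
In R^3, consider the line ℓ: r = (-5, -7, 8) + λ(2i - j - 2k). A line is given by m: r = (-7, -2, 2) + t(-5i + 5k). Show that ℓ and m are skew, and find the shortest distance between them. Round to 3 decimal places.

5.657

Common perpendicular direction n = (2, -1, -2) × (-5, 0, 5) = (-5, 0, -5).
With w = (-7, -2, 2) − (-5, -7, 8) = (-2, 5, -6), w · n = 40.
Since n ≠ 0 the lines are not parallel, and w · n = 40 ≠ 0 so they do not intersect; hence they are skew.
Distance = |w · n| / |n| = |40| / √50 ≈ 5.657.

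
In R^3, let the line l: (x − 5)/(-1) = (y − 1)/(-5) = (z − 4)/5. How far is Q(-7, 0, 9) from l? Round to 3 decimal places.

l has direction (-1, -5, 5) through (5, 1, 4).
Taking (5, 1, 4) on l with direction v = (-1, -5, 5): w = Q − (5, 1, 4) = (-12, -1, 5), and w × v = (20, 55, 59).
Distance = |w × v| / |v| = √6906 / √51 ≈ 11.637.

11.637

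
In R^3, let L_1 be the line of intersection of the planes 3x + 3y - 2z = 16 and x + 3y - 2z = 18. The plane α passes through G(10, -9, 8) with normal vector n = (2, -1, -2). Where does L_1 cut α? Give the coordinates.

(-1, 1, -8)

Direction of L_1: (3, 3, -2) × (1, 3, -2) = (0, 4, 6).
A point on L_1: solving the two plane equations with y = 9 gives (-1, 9, 4).
α: n·r = n·G gives 2x - y - 2z = 13.
Substitute r = (-1, 9, 4) + t(0, 4, 6) into the plane: -19 + (-16)t = 13, so t = -2.
Intersection: (-1, 9, 4) + (-2)·(0, 4, 6) = (-1, 1, -8).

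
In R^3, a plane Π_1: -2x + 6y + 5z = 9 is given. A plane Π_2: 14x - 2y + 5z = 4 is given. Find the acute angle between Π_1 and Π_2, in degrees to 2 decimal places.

82.87

cos θ = |n₁·n₂| / (|n₁||n₂|) = |-15| / (√65 · √225).
θ = arccos(0.12403) ≈ 82.87°.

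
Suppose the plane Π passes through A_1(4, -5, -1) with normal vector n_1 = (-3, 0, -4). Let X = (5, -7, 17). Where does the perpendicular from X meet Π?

(-4, -7, 5)

Π: n_1·r = n_1·A_1 gives -3x - 4z = -8.
Foot = X − λn with λ = (n·X − d)/|n|² = (-83 − (-8))/25 = -3.
Foot = (5, -7, 17) − (-3)·(-3, 0, -4) = (-4, -7, 5).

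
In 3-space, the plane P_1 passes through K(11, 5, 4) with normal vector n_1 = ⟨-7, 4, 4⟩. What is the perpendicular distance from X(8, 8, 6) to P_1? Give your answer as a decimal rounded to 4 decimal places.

P_1: n_1·r = n_1·K gives -7x + 4y + 4z = -41.
n·X − d = (-7)·(8) + (4)·(8) + (4)·(6) − (-41) = 41; |n| = √81.
Distance = |41| / √81 = 41/√81 ≈ 4.5556.

4.5556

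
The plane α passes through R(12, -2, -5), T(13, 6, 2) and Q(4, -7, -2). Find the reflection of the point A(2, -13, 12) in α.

(-10, -1, 0)

RT = (1, 8, 7), RQ = (-8, -5, 3); a normal to α is RT × RQ = (59, -59, 59).
Using R: α has equation 59x - 59y + 59z = 531.
λ = (n·A − d)/|n|² = (1593 − 531)/10443 = 6/59.
Reflection = A − 2λn = (2, -13, 12) − (12/59)·(59, -59, 59) = (-10, -1, 0).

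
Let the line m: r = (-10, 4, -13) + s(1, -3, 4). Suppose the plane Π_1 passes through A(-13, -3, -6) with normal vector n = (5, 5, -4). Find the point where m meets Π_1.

Π_1: n·r = n·A gives 5x + 5y - 4z = -56.
Substitute r = (-10, 4, -13) + t(1, -3, 4) into the plane: 22 + (-26)t = -56, so t = 3.
Intersection: (-10, 4, -13) + 3·(1, -3, 4) = (-7, -5, -1).

(-7, -5, -1)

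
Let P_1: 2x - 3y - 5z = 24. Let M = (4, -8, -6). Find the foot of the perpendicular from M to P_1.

(2, -5, -1)

Foot = M − λn with λ = (n·M − d)/|n|² = (62 − 24)/38 = 1.
Foot = (4, -8, -6) − 1·(2, -3, -5) = (2, -5, -1).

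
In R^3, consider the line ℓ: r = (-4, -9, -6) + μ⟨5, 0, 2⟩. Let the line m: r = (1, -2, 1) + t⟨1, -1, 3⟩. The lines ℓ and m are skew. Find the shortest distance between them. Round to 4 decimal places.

Common perpendicular direction n = (5, 0, 2) × (1, -1, 3) = (2, -13, -5).
With w = (1, -2, 1) − (-4, -9, -6) = (5, 7, 7), w · n = -116.
Distance = |w · n| / |n| = |-116| / √198 ≈ 8.2438.

8.2438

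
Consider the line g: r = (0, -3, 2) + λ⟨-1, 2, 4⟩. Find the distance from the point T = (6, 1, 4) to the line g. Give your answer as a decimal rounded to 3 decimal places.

7.158

Taking (0, -3, 2) on g with direction v = (-1, 2, 4): w = T − (0, -3, 2) = (6, 4, 2), and w × v = (12, -26, 16).
Distance = |w × v| / |v| = √1076 / √21 ≈ 7.158.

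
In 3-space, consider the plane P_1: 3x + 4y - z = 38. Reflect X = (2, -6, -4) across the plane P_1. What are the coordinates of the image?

λ = (n·X − d)/|n|² = (-14 − 38)/26 = -2.
Reflection = X − 2λn = (2, -6, -4) − (-4)·(3, 4, -1) = (14, 10, -8).

(14, 10, -8)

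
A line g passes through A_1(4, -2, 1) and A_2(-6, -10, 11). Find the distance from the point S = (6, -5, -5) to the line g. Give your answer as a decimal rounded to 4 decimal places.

A direction vector for g is A_2 − A_1 = (-10, -8, 10).
Taking (4, -2, 1) on g with direction v = (-10, -8, 10): w = S − (4, -2, 1) = (2, -3, -6), and w × v = (-78, 40, -46).
Distance = |w × v| / |v| = √9800 / √264 ≈ 6.0927.

6.0927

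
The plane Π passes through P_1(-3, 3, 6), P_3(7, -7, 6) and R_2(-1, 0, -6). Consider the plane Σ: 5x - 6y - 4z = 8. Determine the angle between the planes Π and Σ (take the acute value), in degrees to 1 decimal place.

P_1P_3 = (10, -10, 0), P_1R_2 = (2, -3, -12); a normal to Π is P_1P_3 × P_1R_2 = (120, 120, -10).
Using P_1: Π has equation 120x + 120y - 10z = -60.
cos θ = |n₁·n₂| / (|n₁||n₂|) = |-80| / (√28900 · √77).
θ = arccos(0.05363) ≈ 86.9°.

86.9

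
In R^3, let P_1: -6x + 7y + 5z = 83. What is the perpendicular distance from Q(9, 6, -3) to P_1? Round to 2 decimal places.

n·Q − d = (-6)·(9) + (7)·(6) + (5)·(-3) − 83 = -110; |n| = √110.
Distance = |-110| / √110 = 110/√110 ≈ 10.49.

10.49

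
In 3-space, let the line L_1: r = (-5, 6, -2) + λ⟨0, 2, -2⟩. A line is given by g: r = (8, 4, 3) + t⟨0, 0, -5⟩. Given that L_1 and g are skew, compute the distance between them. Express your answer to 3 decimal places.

13.000

Common perpendicular direction n = (0, 2, -2) × (0, 0, -5) = (-10, 0, 0).
With w = (8, 4, 3) − (-5, 6, -2) = (13, -2, 5), w · n = -130.
Distance = |w · n| / |n| = |-130| / √100 ≈ 13.000.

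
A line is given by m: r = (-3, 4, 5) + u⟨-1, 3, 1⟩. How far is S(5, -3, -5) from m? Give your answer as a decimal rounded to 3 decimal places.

8.644

Taking (-3, 4, 5) on m with direction v = (-1, 3, 1): w = S − (-3, 4, 5) = (8, -7, -10), and w × v = (23, 2, 17).
Distance = |w × v| / |v| = √822 / √11 ≈ 8.644.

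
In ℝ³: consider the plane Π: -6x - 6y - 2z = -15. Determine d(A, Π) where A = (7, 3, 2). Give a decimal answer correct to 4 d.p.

5.6207

n·A − d = (-6)·(7) + (-6)·(3) + (-2)·(2) − (-15) = -49; |n| = √76.
Distance = |-49| / √76 = 49/√76 ≈ 5.6207.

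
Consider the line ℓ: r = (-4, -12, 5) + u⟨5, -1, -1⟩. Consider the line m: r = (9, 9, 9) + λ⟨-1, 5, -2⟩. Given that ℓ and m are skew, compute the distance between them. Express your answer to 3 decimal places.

Common perpendicular direction n = (5, -1, -1) × (-1, 5, -2) = (7, 11, 24).
With w = (9, 9, 9) − (-4, -12, 5) = (13, 21, 4), w · n = 418.
Distance = |w · n| / |n| = |418| / √746 ≈ 15.304.

15.304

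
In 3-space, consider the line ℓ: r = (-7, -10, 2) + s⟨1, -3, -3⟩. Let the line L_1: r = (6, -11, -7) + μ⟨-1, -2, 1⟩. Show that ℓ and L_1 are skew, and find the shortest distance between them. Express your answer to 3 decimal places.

7.056

Common perpendicular direction n = (1, -3, -3) × (-1, -2, 1) = (-9, 2, -5).
With w = (6, -11, -7) − (-7, -10, 2) = (13, -1, -9), w · n = -74.
Since n ≠ 0 the lines are not parallel, and w · n = -74 ≠ 0 so they do not intersect; hence they are skew.
Distance = |w · n| / |n| = |-74| / √110 ≈ 7.056.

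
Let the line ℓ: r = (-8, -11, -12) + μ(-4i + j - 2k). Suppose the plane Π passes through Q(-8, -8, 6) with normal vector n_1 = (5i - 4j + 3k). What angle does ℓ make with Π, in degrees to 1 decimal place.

67.8

Π: n_1·r = n_1·Q gives 5x - 4y + 3z = 10.
sin θ = |n·v| / (|n||v|) = |-30| / (√50 · √21) = 0.92582.
θ ≈ 67.8°.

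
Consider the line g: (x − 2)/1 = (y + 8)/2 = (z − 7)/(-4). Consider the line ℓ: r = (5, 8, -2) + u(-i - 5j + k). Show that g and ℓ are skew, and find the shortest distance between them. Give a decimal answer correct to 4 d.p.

1.1355

g has direction (1, 2, -4) through (2, -8, 7).
Common perpendicular direction n = (1, 2, -4) × (-1, -5, 1) = (-18, 3, -3).
With w = (5, 8, -2) − (2, -8, 7) = (3, 16, -9), w · n = 21.
Since n ≠ 0 the lines are not parallel, and w · n = 21 ≠ 0 so they do not intersect; hence they are skew.
Distance = |w · n| / |n| = |21| / √342 ≈ 1.1355.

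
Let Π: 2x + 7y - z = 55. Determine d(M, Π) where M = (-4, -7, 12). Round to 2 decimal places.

16.87

n·M − d = (2)·(-4) + (7)·(-7) + (-1)·(12) − 55 = -124; |n| = √54.
Distance = |-124| / √54 = 124/√54 ≈ 16.87.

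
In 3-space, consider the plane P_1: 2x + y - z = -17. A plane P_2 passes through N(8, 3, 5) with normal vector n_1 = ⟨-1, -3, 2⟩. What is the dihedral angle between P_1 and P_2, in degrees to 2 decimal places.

40.20

P_2: n_1·r = n_1·N gives -x - 3y + 2z = -7.
cos θ = |n₁·n₂| / (|n₁||n₂|) = |-7| / (√6 · √14).
θ = arccos(0.76376) ≈ 40.20°.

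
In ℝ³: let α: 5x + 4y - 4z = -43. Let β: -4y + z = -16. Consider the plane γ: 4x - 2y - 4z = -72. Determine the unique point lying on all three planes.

(-7, 6, 8)

Solving the 3×3 linear system 5x + 4y - 4z = -43, -4y + z = -16, 4x - 2y - 4z = -72 (e.g. by elimination or Cramer's rule, determinant = 42) gives (-7, 6, 8).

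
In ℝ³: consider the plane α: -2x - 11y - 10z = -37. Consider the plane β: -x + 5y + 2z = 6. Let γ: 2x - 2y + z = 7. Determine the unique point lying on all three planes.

(7, 3, -1)

Solving the 3×3 linear system -2x - 11y - 10z = -37, -x + 5y + 2z = 6, 2x - 2y + z = 7 (e.g. by elimination or Cramer's rule, determinant = 7) gives (7, 3, -1).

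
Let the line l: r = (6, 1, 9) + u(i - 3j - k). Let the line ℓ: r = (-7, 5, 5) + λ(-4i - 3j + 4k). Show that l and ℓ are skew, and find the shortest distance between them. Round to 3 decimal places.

Common perpendicular direction n = (1, -3, -1) × (-4, -3, 4) = (-15, 0, -15).
With w = (-7, 5, 5) − (6, 1, 9) = (-13, 4, -4), w · n = 255.
Since n ≠ 0 the lines are not parallel, and w · n = 255 ≠ 0 so they do not intersect; hence they are skew.
Distance = |w · n| / |n| = |255| / √450 ≈ 12.021.

12.021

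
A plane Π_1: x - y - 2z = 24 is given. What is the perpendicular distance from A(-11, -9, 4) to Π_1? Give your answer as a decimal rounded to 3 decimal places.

13.880

n·A − d = (1)·(-11) + (-1)·(-9) + (-2)·(4) − 24 = -34; |n| = √6.
Distance = |-34| / √6 = 34/√6 ≈ 13.880.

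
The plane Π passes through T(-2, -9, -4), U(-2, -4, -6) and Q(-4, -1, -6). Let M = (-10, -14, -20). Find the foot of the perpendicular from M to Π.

TU = (0, 5, -2), TQ = (-2, 8, -2); a normal to Π is TU × TQ = (6, 4, 10).
Using T: Π has equation 6x + 4y + 10z = -88.
Foot = M − λn with λ = (n·M − d)/|n|² = (-316 − (-88))/152 = -3/2.
Foot = (-10, -14, -20) − (-3/2)·(6, 4, 10) = (-1, -8, -5).

(-1, -8, -5)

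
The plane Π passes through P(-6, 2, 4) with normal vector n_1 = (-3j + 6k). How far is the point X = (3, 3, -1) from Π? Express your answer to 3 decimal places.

Π: n_1·r = n_1·P gives -3y + 6z = 18.
n·X − d = (0)·(3) + (-3)·(3) + (6)·(-1) − 18 = -33; |n| = √45.
Distance = |-33| / √45 = 33/√45 ≈ 4.919.

4.919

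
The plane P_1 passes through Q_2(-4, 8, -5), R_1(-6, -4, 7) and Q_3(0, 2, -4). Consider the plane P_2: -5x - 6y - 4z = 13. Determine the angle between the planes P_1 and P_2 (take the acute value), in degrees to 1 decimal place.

13.6

Q_2R_1 = (-2, -12, 12), Q_2Q_3 = (4, -6, 1); a normal to P_1 is Q_2R_1 × Q_2Q_3 = (60, 50, 60).
Using Q_2: P_1 has equation 60x + 50y + 60z = -140.
cos θ = |n₁·n₂| / (|n₁||n₂|) = |-840| / (√9700 · √77).
θ = arccos(0.97196) ≈ 13.6°.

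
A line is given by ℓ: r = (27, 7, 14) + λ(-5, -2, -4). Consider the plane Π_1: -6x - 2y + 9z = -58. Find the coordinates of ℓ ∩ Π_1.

(7, -1, -2)

Substitute r = (27, 7, 14) + t(-5, -2, -4) into the plane: -50 + (-2)t = -58, so t = 4.
Intersection: (27, 7, 14) + 4·(-5, -2, -4) = (7, -1, -2).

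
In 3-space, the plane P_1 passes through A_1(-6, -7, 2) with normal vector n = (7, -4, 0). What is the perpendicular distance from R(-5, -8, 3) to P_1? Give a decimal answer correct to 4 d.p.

1.3644

P_1: n·r = n·A_1 gives 7x - 4y = -14.
n·R − d = (7)·(-5) + (-4)·(-8) + (0)·(3) − (-14) = 11; |n| = √65.
Distance = |11| / √65 = 11/√65 ≈ 1.3644.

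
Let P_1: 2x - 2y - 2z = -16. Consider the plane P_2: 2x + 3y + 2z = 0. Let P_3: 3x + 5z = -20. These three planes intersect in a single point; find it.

Solving the 3×3 linear system 2x - 2y - 2z = -16, 2x + 3y + 2z = 0, 3x + 5z = -20 (e.g. by elimination or Cramer's rule, determinant = 56) gives (-5, 4, -1).

(-5, 4, -1)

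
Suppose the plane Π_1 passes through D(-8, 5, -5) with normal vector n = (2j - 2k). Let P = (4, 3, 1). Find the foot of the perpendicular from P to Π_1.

(4, 7, -3)

Π_1: n·r = n·D gives 2y - 2z = 20.
Foot = P − λn with λ = (n·P − d)/|n|² = (4 − 20)/8 = -2.
Foot = (4, 3, 1) − (-2)·(0, 2, -2) = (4, 7, -3).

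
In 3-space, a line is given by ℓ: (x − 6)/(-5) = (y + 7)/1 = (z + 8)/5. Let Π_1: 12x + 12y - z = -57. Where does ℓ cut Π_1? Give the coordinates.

ℓ has direction (-5, 1, 5) through (6, -7, -8).
Substitute r = (6, -7, -8) + t(-5, 1, 5) into the plane: -4 + (-53)t = -57, so t = 1.
Intersection: (6, -7, -8) + 1·(-5, 1, 5) = (1, -6, -3).

(1, -6, -3)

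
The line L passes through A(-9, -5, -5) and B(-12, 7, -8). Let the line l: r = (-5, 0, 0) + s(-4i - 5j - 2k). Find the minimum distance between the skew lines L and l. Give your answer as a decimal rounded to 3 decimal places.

2.542

A direction vector for L is B − A = (-3, 12, -3).
Common perpendicular direction n = (-3, 12, -3) × (-4, -5, -2) = (-39, 6, 63).
With w = (-5, 0, 0) − (-9, -5, -5) = (4, 5, 5), w · n = 189.
Distance = |w · n| / |n| = |189| / √5526 ≈ 2.542.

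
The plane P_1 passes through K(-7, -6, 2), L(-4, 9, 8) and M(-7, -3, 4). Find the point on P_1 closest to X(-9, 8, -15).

(3, 2, -6)

KL = (3, 15, 6), KM = (0, 3, 2); a normal to P_1 is KL × KM = (12, -6, 9).
Using K: P_1 has equation 12x - 6y + 9z = -30.
Foot = X − λn with λ = (n·X − d)/|n|² = (-291 − (-30))/261 = -1.
Foot = (-9, 8, -15) − (-1)·(12, -6, 9) = (3, 2, -6).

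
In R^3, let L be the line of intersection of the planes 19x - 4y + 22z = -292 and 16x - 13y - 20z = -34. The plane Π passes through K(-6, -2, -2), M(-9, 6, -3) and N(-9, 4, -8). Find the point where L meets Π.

Direction of L: (19, -4, 22) × (16, -13, -20) = (366, 732, -183).
A point on L: solving the two plane equations with x = -4 gives (-4, 10, -8).
KM = (-3, 8, -1), KN = (-3, 6, -6); a normal to Π is KM × KN = (-42, -15, 6).
Using K: Π has equation -42x - 15y + 6z = 270.
Substitute r = (-4, 10, -8) + t(366, 732, -183) into the plane: -30 + (-27450)t = 270, so t = -2/183.
Intersection: (-4, 10, -8) + (-2/183)·(366, 732, -183) = (-8, 2, -6).

(-8, 2, -6)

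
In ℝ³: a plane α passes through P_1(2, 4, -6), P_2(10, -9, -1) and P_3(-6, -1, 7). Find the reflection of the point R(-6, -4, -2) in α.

(2, 4, 6)

P_1P_2 = (8, -13, 5), P_1P_3 = (-8, -5, 13); a normal to α is P_1P_2 × P_1P_3 = (-144, -144, -144).
Using P_1: α has equation -144x - 144y - 144z = 0.
λ = (n·R − d)/|n|² = (1728 − 0)/62208 = 1/36.
Reflection = R − 2λn = (-6, -4, -2) − (1/18)·(-144, -144, -144) = (2, 4, 6).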